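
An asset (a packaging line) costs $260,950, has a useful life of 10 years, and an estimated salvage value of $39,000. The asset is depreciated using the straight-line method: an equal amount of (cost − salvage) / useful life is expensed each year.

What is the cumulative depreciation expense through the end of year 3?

Depreciable base = $260,950 − $39,000 = $221,950.
Annual expense = $221,950 / 10 = $22,195.
End of year 1: book value $238,755.
End of year 2: book value $216,560.
End of year 3: book value $194,365.
Accumulated through year 3 = $260,950 − $194,365 = $66,585.

$66,585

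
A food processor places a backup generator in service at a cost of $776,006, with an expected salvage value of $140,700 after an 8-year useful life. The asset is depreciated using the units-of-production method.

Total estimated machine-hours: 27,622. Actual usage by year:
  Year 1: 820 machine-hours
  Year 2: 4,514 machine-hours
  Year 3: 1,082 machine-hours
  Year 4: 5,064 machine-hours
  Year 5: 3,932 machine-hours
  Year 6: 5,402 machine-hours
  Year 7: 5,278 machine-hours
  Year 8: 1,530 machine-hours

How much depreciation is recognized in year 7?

$121,394

Depreciable base = $776,006 − $140,700 = $635,306.
Rate = $635,306 / 27,622 machine-hours = $23 per machine-hour.
Year 1: 820 × $23 = $18,860. Book value $757,146.
Year 2: 4,514 × $23 = $103,822. Book value $653,324.
Year 3: 1,082 × $23 = $24,886. Book value $628,438.
Year 4: 5,064 × $23 = $116,472. Book value $511,966.
Year 5: 3,932 × $23 = $90,436. Book value $421,530.
Year 6: 5,402 × $23 = $124,246. Book value $297,284.
Year 7: 5,278 × $23 = $121,394. Book value $175,890.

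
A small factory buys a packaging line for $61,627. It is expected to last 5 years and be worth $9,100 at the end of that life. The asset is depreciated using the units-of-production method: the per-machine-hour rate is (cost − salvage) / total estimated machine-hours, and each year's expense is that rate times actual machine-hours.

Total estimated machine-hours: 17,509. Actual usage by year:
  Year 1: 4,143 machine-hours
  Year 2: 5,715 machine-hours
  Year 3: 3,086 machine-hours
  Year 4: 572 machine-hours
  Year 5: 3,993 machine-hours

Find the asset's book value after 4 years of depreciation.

$21,079

Depreciable base = $61,627 − $9,100 = $52,527.
Rate = $52,527 / 17,509 machine-hours = $3 per machine-hour.
Year 1: 4,143 × $3 = $12,429. Book value $49,198.
Year 2: 5,715 × $3 = $17,145. Book value $32,053.
Year 3: 3,086 × $3 = $9,258. Book value $22,795.
Year 4: 572 × $3 = $1,716. Book value $21,079.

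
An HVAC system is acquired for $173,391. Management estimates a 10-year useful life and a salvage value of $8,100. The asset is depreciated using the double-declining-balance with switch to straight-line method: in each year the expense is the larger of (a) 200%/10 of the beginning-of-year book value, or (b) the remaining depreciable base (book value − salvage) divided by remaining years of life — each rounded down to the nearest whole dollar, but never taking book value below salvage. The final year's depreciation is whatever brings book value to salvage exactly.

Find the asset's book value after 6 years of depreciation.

Depreciable base = $173,391 − $8,100 = $165,291.
Year 1: DB = ⌊$173,391 × 200%/10⌋ = $34,678; SL = ⌊$165,291/10⌋ = $16,529 → take DB $34,678. Book value $138,713.
Year 2: DB = ⌊$138,713 × 200%/10⌋ = $27,742; SL = ⌊$130,613/9⌋ = $14,512 → take DB $27,742. Book value $110,971.
Year 3: DB = ⌊$110,971 × 200%/10⌋ = $22,194; SL = ⌊$102,871/8⌋ = $12,858 → take DB $22,194. Book value $88,777.
Year 4: DB = ⌊$88,777 × 200%/10⌋ = $17,755; SL = ⌊$80,677/7⌋ = $11,525 → take DB $17,755. Book value $71,022.
Year 5: DB = ⌊$71,022 × 200%/10⌋ = $14,204; SL = ⌊$62,922/6⌋ = $10,487 → take DB $14,204. Book value $56,818.
Year 6: DB = ⌊$56,818 × 200%/10⌋ = $11,363; SL = ⌊$48,718/5⌋ = $9,743 → take DB $11,363. Book value $45,455.

$45,455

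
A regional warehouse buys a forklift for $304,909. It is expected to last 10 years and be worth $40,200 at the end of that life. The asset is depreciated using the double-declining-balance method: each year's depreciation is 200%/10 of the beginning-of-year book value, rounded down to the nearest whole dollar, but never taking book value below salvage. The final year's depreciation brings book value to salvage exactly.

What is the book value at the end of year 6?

Depreciable base = $304,909 − $40,200 = $264,709.
Year 1: ⌊$304,909 × 200%/10⌋ = $60,981. Book value $243,928.
Year 2: ⌊$243,928 × 200%/10⌋ = $48,785. Book value $195,143.
Year 3: ⌊$195,143 × 200%/10⌋ = $39,028. Book value $156,115.
Year 4: ⌊$156,115 × 200%/10⌋ = $31,223. Book value $124,892.
Year 5: ⌊$124,892 × 200%/10⌋ = $24,978. Book value $99,914.
Year 6: ⌊$99,914 × 200%/10⌋ = $19,982. Book value $79,932.

$79,932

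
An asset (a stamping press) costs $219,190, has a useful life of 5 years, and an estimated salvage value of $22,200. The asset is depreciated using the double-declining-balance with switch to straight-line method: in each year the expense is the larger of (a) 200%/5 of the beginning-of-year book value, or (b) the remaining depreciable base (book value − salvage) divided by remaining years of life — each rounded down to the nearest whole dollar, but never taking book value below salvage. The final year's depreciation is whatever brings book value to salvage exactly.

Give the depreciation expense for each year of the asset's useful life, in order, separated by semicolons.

Depreciable base = $219,190 − $22,200 = $196,990.
Year 1: DB = ⌊$219,190 × 200%/5⌋ = $87,676; SL = ⌊$196,990/5⌋ = $39,398 → take DB $87,676. Book value $131,514.
Year 2: DB = ⌊$131,514 × 200%/5⌋ = $52,605; SL = ⌊$109,314/4⌋ = $27,328 → take DB $52,605. Book value $78,909.
Year 3: DB = ⌊$78,909 × 200%/5⌋ = $31,563; SL = ⌊$56,709/3⌋ = $18,903 → take DB $31,563. Book value $47,346.
Year 4: DB = ⌊$47,346 × 200%/5⌋ = $18,938; SL = ⌊$25,146/2⌋ = $12,573 → take DB $18,938. Book value $28,408.
Year 5 (final): $28,408 − $22,200 = $6,208. Book value $22,200.

$87,676; $52,605; $31,563; $18,938; $6,208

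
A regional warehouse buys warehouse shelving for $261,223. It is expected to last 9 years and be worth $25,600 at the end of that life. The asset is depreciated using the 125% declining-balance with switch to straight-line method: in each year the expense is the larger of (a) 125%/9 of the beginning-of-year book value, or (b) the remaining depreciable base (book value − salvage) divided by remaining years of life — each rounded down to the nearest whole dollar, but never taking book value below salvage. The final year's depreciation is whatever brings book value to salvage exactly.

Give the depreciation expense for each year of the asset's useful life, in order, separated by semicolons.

Depreciable base = $261,223 − $25,600 = $235,623.
Year 1: DB = ⌊$261,223 × 125%/9⌋ = $36,280; SL = ⌊$235,623/9⌋ = $26,180 → take DB $36,280. Book value $224,943.
Year 2: DB = ⌊$224,943 × 125%/9⌋ = $31,242; SL = ⌊$199,343/8⌋ = $24,917 → take DB $31,242. Book value $193,701.
Year 3: DB = ⌊$193,701 × 125%/9⌋ = $26,902; SL = ⌊$168,101/7⌋ = $24,014 → take DB $26,902. Book value $166,799.
Year 4: DB = ⌊$166,799 × 125%/9⌋ = $23,166; SL = ⌊$141,199/6⌋ = $23,533 → take SL $23,533. Book value $143,266.
Year 5: DB = ⌊$143,266 × 125%/9⌋ = $19,898; SL = ⌊$117,666/5⌋ = $23,533 → take SL $23,533. Book value $119,733.
Year 6: DB = ⌊$119,733 × 125%/9⌋ = $16,629; SL = ⌊$94,133/4⌋ = $23,533 → take SL $23,533. Book value $96,200.
Year 7: DB = ⌊$96,200 × 125%/9⌋ = $13,361; SL = ⌊$70,600/3⌋ = $23,533 → take SL $23,533. Book value $72,667.
Year 8: DB = ⌊$72,667 × 125%/9⌋ = $10,092; SL = ⌊$47,067/2⌋ = $23,533 → take SL $23,533. Book value $49,134.
Year 9 (final): $49,134 − $25,600 = $23,534. Book value $25,600.

$36,280; $31,242; $26,902; $23,533; $23,533; $23,533; $23,533; $23,533; $23,534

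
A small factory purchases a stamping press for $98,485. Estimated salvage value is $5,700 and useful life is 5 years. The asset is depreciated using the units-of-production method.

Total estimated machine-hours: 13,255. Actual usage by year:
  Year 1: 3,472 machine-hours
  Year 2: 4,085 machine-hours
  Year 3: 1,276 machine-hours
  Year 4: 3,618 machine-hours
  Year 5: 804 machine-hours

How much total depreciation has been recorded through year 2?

$52,899

Depreciable base = $98,485 − $5,700 = $92,785.
Rate = $92,785 / 13,255 machine-hours = $7 per machine-hour.
Year 1: 3,472 × $7 = $24,304. Book value $74,181.
Year 2: 4,085 × $7 = $28,595. Book value $45,586.
Accumulated through year 2 = $98,485 − $45,586 = $52,899.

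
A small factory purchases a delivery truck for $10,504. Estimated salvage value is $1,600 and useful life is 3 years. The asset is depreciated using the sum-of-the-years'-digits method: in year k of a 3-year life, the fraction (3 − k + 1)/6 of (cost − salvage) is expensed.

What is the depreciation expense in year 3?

Depreciable base = $10,504 − $1,600 = $8,904.
Sum of the years' digits = 3+2+1 = 6.
Year 1: $8,904 × 3/6 = $4,452. Book value $6,052.
Year 2: $8,904 × 2/6 = $2,968. Book value $3,084.
Year 3: $8,904 × 1/6 = $1,484. Book value $1,600.

$1,484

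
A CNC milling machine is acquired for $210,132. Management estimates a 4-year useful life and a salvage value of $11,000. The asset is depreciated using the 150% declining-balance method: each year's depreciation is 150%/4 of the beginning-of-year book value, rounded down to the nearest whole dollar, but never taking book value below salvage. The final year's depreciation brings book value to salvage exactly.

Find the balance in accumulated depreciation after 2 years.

$128,048

Depreciable base = $210,132 − $11,000 = $199,132.
Year 1: ⌊$210,132 × 150%/4⌋ = $78,799. Book value $131,333.
Year 2: ⌊$131,333 × 150%/4⌋ = $49,249. Book value $82,084.
Accumulated through year 2 = $210,132 − $82,084 = $128,048.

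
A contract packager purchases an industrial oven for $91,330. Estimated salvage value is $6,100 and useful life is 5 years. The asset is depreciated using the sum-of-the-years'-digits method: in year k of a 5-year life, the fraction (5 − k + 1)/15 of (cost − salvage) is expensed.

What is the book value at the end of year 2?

$40,192

Depreciable base = $91,330 − $6,100 = $85,230.
Sum of the years' digits = 5+4+3+2+1 = 15.
Year 1: $85,230 × 5/15 = $28,410. Book value $62,920.
Year 2: $85,230 × 4/15 = $22,728. Book value $40,192.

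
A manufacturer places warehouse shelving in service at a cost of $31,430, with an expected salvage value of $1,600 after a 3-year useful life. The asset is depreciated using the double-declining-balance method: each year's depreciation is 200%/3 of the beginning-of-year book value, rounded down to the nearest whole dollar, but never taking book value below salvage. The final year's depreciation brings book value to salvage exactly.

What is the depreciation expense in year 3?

Depreciable base = $31,430 − $1,600 = $29,830.
Year 1: ⌊$31,430 × 200%/3⌋ = $20,953. Book value $10,477.
Year 2: ⌊$10,477 × 200%/3⌋ = $6,984. Book value $3,493.
Year 3 (final): $3,493 − $1,600 = $1,893. Book value $1,600.

$1,893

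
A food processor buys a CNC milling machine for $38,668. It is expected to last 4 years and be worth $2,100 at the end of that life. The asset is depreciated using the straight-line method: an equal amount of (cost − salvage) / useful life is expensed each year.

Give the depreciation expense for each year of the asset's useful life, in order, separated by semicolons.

$9,142; $9,142; $9,142; $9,142

Depreciable base = $38,668 − $2,100 = $36,568.
Annual expense = $36,568 / 4 = $9,142.
End of year 1: book value $29,526.
End of year 2: book value $20,384.
End of year 3: book value $11,242.
End of year 4: book value $2,100.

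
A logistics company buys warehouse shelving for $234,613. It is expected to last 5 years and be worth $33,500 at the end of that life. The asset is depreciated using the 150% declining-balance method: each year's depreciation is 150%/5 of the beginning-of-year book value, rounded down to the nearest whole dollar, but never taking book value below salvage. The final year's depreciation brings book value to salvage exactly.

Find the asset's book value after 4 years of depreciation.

$56,332

Depreciable base = $234,613 − $33,500 = $201,113.
Year 1: ⌊$234,613 × 150%/5⌋ = $70,383. Book value $164,230.
Year 2: ⌊$164,230 × 150%/5⌋ = $49,269. Book value $114,961.
Year 3: ⌊$114,961 × 150%/5⌋ = $34,488. Book value $80,473.
Year 4: ⌊$80,473 × 150%/5⌋ = $24,141. Book value $56,332.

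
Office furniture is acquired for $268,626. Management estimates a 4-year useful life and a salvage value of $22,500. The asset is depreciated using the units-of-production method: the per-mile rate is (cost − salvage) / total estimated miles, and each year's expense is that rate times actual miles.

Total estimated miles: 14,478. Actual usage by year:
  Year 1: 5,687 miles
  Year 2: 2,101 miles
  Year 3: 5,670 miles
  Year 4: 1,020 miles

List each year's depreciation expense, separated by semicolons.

Depreciable base = $268,626 − $22,500 = $246,126.
Rate = $246,126 / 14,478 miles = $17 per mile.
Year 1: 5,687 × $17 = $96,679. Book value $171,947.
Year 2: 2,101 × $17 = $35,717. Book value $136,230.
Year 3: 5,670 × $17 = $96,390. Book value $39,840.
Year 4: 1,020 × $17 = $17,340. Book value $22,500.

$96,679; $35,717; $96,390; $17,340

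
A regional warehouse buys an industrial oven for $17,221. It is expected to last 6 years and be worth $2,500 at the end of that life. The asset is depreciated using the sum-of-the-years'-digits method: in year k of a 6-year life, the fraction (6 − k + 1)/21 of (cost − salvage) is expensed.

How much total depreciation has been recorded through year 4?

Depreciable base = $17,221 − $2,500 = $14,721.
Sum of the years' digits = 6+5+4+3+2+1 = 21.
Year 1: $14,721 × 6/21 = $4,206. Book value $13,015.
Year 2: $14,721 × 5/21 = $3,505. Book value $9,510.
Year 3: $14,721 × 4/21 = $2,804. Book value $6,706.
Year 4: $14,721 × 3/21 = $2,103. Book value $4,603.
Accumulated through year 4 = $17,221 − $4,603 = $12,618.

$12,618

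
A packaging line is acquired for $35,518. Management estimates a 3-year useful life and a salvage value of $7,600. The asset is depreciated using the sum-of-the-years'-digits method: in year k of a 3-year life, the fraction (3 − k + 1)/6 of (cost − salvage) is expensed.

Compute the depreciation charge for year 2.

$9,306

Depreciable base = $35,518 − $7,600 = $27,918.
Sum of the years' digits = 3+2+1 = 6.
Year 1: $27,918 × 3/6 = $13,959. Book value $21,559.
Year 2: $27,918 × 2/6 = $9,306. Book value $12,253.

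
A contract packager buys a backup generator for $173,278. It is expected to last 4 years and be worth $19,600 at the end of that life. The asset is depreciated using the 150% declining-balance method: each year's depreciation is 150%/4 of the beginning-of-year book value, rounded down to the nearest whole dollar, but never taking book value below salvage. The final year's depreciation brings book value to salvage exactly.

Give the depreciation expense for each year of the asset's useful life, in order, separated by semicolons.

$64,979; $40,612; $25,382; $22,705

Depreciable base = $173,278 − $19,600 = $153,678.
Year 1: ⌊$173,278 × 150%/4⌋ = $64,979. Book value $108,299.
Year 2: ⌊$108,299 × 150%/4⌋ = $40,612. Book value $67,687.
Year 3: ⌊$67,687 × 150%/4⌋ = $25,382. Book value $42,305.
Year 4 (final): $42,305 − $19,600 = $22,705. Book value $19,600.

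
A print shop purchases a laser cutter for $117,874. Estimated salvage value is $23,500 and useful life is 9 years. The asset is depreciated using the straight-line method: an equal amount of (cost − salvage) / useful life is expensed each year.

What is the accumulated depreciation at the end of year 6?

Depreciable base = $117,874 − $23,500 = $94,374.
Annual expense = $94,374 / 9 = $10,486.
End of year 1: book value $107,388.
End of year 2: book value $96,902.
End of year 3: book value $86,416.
End of year 4: book value $75,930.
End of year 5: book value $65,444.
End of year 6: book value $54,958.
Accumulated through year 6 = $117,874 − $54,958 = $62,916.

$62,916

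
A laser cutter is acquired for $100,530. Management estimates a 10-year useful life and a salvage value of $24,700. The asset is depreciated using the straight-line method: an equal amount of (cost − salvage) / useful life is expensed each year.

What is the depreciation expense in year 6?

$7,583

Depreciable base = $100,530 − $24,700 = $75,830.
Annual expense = $75,830 / 10 = $7,583.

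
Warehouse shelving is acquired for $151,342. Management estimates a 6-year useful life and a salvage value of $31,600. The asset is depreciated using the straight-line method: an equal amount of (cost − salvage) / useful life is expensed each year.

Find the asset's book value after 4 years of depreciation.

$71,514

Depreciable base = $151,342 − $31,600 = $119,742.
Annual expense = $119,742 / 6 = $19,957.
End of year 1: book value $131,385.
End of year 2: book value $111,428.
End of year 3: book value $91,471.
End of year 4: book value $71,514.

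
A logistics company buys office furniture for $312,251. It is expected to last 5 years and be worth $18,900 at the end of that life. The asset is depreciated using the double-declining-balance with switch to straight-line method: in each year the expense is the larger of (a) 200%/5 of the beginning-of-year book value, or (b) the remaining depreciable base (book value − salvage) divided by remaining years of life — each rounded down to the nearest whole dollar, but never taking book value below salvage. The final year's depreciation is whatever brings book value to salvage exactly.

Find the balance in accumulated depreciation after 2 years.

$199,840

Depreciable base = $312,251 − $18,900 = $293,351.
Year 1: DB = ⌊$312,251 × 200%/5⌋ = $124,900; SL = ⌊$293,351/5⌋ = $58,670 → take DB $124,900. Book value $187,351.
Year 2: DB = ⌊$187,351 × 200%/5⌋ = $74,940; SL = ⌊$168,451/4⌋ = $42,112 → take DB $74,940. Book value $112,411.
Accumulated through year 2 = $312,251 − $112,411 = $199,840.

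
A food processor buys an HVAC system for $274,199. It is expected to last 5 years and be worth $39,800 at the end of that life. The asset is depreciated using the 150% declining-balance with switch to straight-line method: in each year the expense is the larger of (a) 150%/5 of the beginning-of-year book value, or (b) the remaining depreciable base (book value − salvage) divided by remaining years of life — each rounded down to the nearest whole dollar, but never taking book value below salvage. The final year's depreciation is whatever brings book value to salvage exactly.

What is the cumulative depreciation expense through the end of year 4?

Depreciable base = $274,199 − $39,800 = $234,399.
Year 1: DB = ⌊$274,199 × 150%/5⌋ = $82,259; SL = ⌊$234,399/5⌋ = $46,879 → take DB $82,259. Book value $191,940.
Year 2: DB = ⌊$191,940 × 150%/5⌋ = $57,582; SL = ⌊$152,140/4⌋ = $38,035 → take DB $57,582. Book value $134,358.
Year 3: DB = ⌊$134,358 × 150%/5⌋ = $40,307; SL = ⌊$94,558/3⌋ = $31,519 → take DB $40,307. Book value $94,051.
Year 4: DB = ⌊$94,051 × 150%/5⌋ = $28,215; SL = ⌊$54,251/2⌋ = $27,125 → take DB $28,215. Book value $65,836.
Accumulated through year 4 = $274,199 − $65,836 = $208,363.

$208,363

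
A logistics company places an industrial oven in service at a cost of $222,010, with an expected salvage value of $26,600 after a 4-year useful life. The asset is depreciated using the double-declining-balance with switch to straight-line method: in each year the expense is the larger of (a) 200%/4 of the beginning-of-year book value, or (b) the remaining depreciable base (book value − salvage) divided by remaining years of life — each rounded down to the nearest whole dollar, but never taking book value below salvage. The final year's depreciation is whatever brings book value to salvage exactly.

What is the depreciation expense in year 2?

Depreciable base = $222,010 − $26,600 = $195,410.
Year 1: DB = ⌊$222,010 × 200%/4⌋ = $111,005; SL = ⌊$195,410/4⌋ = $48,852 → take DB $111,005. Book value $111,005.
Year 2: DB = ⌊$111,005 × 200%/4⌋ = $55,502; SL = ⌊$84,405/3⌋ = $28,135 → take DB $55,502. Book value $55,503.

$55,502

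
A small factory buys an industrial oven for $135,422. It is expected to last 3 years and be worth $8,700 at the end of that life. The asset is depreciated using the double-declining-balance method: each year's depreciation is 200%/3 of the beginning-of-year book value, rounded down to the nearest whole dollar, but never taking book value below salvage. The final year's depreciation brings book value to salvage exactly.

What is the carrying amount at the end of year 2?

Depreciable base = $135,422 − $8,700 = $126,722.
Year 1: ⌊$135,422 × 200%/3⌋ = $90,281. Book value $45,141.
Year 2: ⌊$45,141 × 200%/3⌋ = $30,094. Book value $15,047.

$15,047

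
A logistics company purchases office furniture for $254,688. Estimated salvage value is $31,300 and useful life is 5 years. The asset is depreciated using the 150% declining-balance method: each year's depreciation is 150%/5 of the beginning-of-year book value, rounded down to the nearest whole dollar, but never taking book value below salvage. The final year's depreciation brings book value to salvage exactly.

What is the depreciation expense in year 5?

Depreciable base = $254,688 − $31,300 = $223,388.
Year 1: ⌊$254,688 × 150%/5⌋ = $76,406. Book value $178,282.
Year 2: ⌊$178,282 × 150%/5⌋ = $53,484. Book value $124,798.
Year 3: ⌊$124,798 × 150%/5⌋ = $37,439. Book value $87,359.
Year 4: ⌊$87,359 × 150%/5⌋ = $26,207. Book value $61,152.
Year 5 (final): $61,152 − $31,300 = $29,852. Book value $31,300.

$29,852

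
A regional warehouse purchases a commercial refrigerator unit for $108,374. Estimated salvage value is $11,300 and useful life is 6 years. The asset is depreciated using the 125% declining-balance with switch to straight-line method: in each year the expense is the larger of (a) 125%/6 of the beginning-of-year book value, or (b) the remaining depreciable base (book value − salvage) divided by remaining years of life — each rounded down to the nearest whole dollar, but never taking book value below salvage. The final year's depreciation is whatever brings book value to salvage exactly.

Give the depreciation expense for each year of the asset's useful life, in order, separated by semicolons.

Depreciable base = $108,374 − $11,300 = $97,074.
Year 1: DB = ⌊$108,374 × 125%/6⌋ = $22,577; SL = ⌊$97,074/6⌋ = $16,179 → take DB $22,577. Book value $85,797.
Year 2: DB = ⌊$85,797 × 125%/6⌋ = $17,874; SL = ⌊$74,497/5⌋ = $14,899 → take DB $17,874. Book value $67,923.
Year 3: DB = ⌊$67,923 × 125%/6⌋ = $14,150; SL = ⌊$56,623/4⌋ = $14,155 → take SL $14,155. Book value $53,768.
Year 4: DB = ⌊$53,768 × 125%/6⌋ = $11,201; SL = ⌊$42,468/3⌋ = $14,156 → take SL $14,156. Book value $39,612.
Year 5: DB = ⌊$39,612 × 125%/6⌋ = $8,252; SL = ⌊$28,312/2⌋ = $14,156 → take SL $14,156. Book value $25,456.
Year 6 (final): $25,456 − $11,300 = $14,156. Book value $11,300.

$22,577; $17,874; $14,155; $14,156; $14,156; $14,156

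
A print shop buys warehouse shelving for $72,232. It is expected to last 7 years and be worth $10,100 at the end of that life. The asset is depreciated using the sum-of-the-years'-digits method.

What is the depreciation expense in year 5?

$6,657

Depreciable base = $72,232 − $10,100 = $62,132.
Sum of the years' digits = 7+6+5+4+3+2+1 = 28.
Year 1: $62,132 × 7/28 = $15,533. Book value $56,699.
Year 2: $62,132 × 6/28 = $13,314. Book value $43,385.
Year 3: $62,132 × 5/28 = $11,095. Book value $32,290.
Year 4: $62,132 × 4/28 = $8,876. Book value $23,414.
Year 5: $62,132 × 3/28 = $6,657. Book value $16,757.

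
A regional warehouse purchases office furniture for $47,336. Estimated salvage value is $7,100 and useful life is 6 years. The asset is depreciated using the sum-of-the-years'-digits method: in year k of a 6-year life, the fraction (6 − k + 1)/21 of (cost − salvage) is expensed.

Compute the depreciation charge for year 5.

$3,832

Depreciable base = $47,336 − $7,100 = $40,236.
Sum of the years' digits = 6+5+4+3+2+1 = 21.
Year 1: $40,236 × 6/21 = $11,496. Book value $35,840.
Year 2: $40,236 × 5/21 = $9,580. Book value $26,260.
Year 3: $40,236 × 4/21 = $7,664. Book value $18,596.
Year 4: $40,236 × 3/21 = $5,748. Book value $12,848.
Year 5: $40,236 × 2/21 = $3,832. Book value $9,016.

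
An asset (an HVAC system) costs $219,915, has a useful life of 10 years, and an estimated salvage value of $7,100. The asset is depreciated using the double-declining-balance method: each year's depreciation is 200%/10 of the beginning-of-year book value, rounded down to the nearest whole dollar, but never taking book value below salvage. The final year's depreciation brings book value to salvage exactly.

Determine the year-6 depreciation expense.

Depreciable base = $219,915 − $7,100 = $212,815.
Year 1: ⌊$219,915 × 200%/10⌋ = $43,983. Book value $175,932.
Year 2: ⌊$175,932 × 200%/10⌋ = $35,186. Book value $140,746.
Year 3: ⌊$140,746 × 200%/10⌋ = $28,149. Book value $112,597.
Year 4: ⌊$112,597 × 200%/10⌋ = $22,519. Book value $90,078.
Year 5: ⌊$90,078 × 200%/10⌋ = $18,015. Book value $72,063.
Year 6: ⌊$72,063 × 200%/10⌋ = $14,412. Book value $57,651.

$14,412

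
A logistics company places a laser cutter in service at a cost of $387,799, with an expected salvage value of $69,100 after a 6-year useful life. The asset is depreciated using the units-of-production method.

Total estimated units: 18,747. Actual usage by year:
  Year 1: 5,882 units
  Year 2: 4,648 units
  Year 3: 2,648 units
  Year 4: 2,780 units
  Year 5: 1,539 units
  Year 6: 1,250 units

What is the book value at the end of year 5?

$90,350

Depreciable base = $387,799 − $69,100 = $318,699.
Rate = $318,699 / 18,747 units = $17 per unit.
Year 1: 5,882 × $17 = $99,994. Book value $287,805.
Year 2: 4,648 × $17 = $79,016. Book value $208,789.
Year 3: 2,648 × $17 = $45,016. Book value $163,773.
Year 4: 2,780 × $17 = $47,260. Book value $116,513.
Year 5: 1,539 × $17 = $26,163. Book value $90,350.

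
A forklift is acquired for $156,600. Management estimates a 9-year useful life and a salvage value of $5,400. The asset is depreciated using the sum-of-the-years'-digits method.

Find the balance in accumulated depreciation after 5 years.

$117,600

Depreciable base = $156,600 − $5,400 = $151,200.
Sum of the years' digits = 9+8+7+6+5+4+3+2+1 = 45.
Year 1: $151,200 × 9/45 = $30,240. Book value $126,360.
Year 2: $151,200 × 8/45 = $26,880. Book value $99,480.
Year 3: $151,200 × 7/45 = $23,520. Book value $75,960.
Year 4: $151,200 × 6/45 = $20,160. Book value $55,800.
Year 5: $151,200 × 5/45 = $16,800. Book value $39,000.
Accumulated through year 5 = $156,600 − $39,000 = $117,600.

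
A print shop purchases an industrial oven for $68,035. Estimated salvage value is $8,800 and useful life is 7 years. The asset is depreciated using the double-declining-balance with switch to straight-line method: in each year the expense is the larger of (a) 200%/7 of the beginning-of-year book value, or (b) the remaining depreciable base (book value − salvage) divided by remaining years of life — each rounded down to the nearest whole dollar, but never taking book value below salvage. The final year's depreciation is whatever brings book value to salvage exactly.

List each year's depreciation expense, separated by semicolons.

Depreciable base = $68,035 − $8,800 = $59,235.
Year 1: DB = ⌊$68,035 × 200%/7⌋ = $19,438; SL = ⌊$59,235/7⌋ = $8,462 → take DB $19,438. Book value $48,597.
Year 2: DB = ⌊$48,597 × 200%/7⌋ = $13,884; SL = ⌊$39,797/6⌋ = $6,632 → take DB $13,884. Book value $34,713.
Year 3: DB = ⌊$34,713 × 200%/7⌋ = $9,918; SL = ⌊$25,913/5⌋ = $5,182 → take DB $9,918. Book value $24,795.
Year 4: DB = ⌊$24,795 × 200%/7⌋ = $7,084; SL = ⌊$15,995/4⌋ = $3,998 → take DB $7,084. Book value $17,711.
Year 5: DB = ⌊$17,711 × 200%/7⌋ = $5,060; SL = ⌊$8,911/3⌋ = $2,970 → take DB $5,060. Book value $12,651.
Year 6: DB = ⌊$12,651 × 200%/7⌋ = $3,614; SL = ⌊$3,851/2⌋ = $1,925 → take DB $3,614. Book value $9,037.
Year 7 (final): $9,037 − $8,800 = $237. Book value $8,800.

$19,438; $13,884; $9,918; $7,084; $5,060; $3,614; $237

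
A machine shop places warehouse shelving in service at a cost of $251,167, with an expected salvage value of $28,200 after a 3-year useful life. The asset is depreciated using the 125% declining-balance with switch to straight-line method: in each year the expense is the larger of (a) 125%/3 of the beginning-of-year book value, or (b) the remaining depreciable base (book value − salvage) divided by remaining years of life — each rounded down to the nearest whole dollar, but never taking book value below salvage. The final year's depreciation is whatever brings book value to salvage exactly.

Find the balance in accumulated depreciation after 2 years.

$165,699

Depreciable base = $251,167 − $28,200 = $222,967.
Year 1: DB = ⌊$251,167 × 125%/3⌋ = $104,652; SL = ⌊$222,967/3⌋ = $74,322 → take DB $104,652. Book value $146,515.
Year 2: DB = ⌊$146,515 × 125%/3⌋ = $61,047; SL = ⌊$118,315/2⌋ = $59,157 → take DB $61,047. Book value $85,468.
Accumulated through year 2 = $251,167 − $85,468 = $165,699.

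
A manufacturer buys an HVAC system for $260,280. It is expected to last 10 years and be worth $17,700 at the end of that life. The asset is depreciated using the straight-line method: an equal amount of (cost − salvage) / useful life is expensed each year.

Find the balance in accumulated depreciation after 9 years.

Depreciable base = $260,280 − $17,700 = $242,580.
Annual expense = $242,580 / 10 = $24,258.
End of year 1: book value $236,022.
End of year 2: book value $211,764.
End of year 3: book value $187,506.
End of year 4: book value $163,248.
End of year 5: book value $138,990.
End of year 6: book value $114,732.
End of year 7: book value $90,474.
End of year 8: book value $66,216.
End of year 9: book value $41,958.
Accumulated through year 9 = $260,280 − $41,958 = $218,322.

$218,322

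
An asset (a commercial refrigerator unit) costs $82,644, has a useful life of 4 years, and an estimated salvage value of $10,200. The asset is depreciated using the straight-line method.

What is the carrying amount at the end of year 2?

Depreciable base = $82,644 − $10,200 = $72,444.
Annual expense = $72,444 / 4 = $18,111.
End of year 1: book value $64,533.
End of year 2: book value $46,422.

$46,422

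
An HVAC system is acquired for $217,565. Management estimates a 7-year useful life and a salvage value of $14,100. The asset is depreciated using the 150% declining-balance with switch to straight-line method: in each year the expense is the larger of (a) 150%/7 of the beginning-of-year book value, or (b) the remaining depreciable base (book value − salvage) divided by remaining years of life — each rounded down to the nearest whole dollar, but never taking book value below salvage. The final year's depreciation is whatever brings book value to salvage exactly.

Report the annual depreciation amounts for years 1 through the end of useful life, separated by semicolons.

Depreciable base = $217,565 − $14,100 = $203,465.
Year 1: DB = ⌊$217,565 × 150%/7⌋ = $46,621; SL = ⌊$203,465/7⌋ = $29,066 → take DB $46,621. Book value $170,944.
Year 2: DB = ⌊$170,944 × 150%/7⌋ = $36,630; SL = ⌊$156,844/6⌋ = $26,140 → take DB $36,630. Book value $134,314.
Year 3: DB = ⌊$134,314 × 150%/7⌋ = $28,781; SL = ⌊$120,214/5⌋ = $24,042 → take DB $28,781. Book value $105,533.
Year 4: DB = ⌊$105,533 × 150%/7⌋ = $22,614; SL = ⌊$91,433/4⌋ = $22,858 → take SL $22,858. Book value $82,675.
Year 5: DB = ⌊$82,675 × 150%/7⌋ = $17,716; SL = ⌊$68,575/3⌋ = $22,858 → take SL $22,858. Book value $59,817.
Year 6: DB = ⌊$59,817 × 150%/7⌋ = $12,817; SL = ⌊$45,717/2⌋ = $22,858 → take SL $22,858. Book value $36,959.
Year 7 (final): $36,959 − $14,100 = $22,859. Book value $14,100.

$46,621; $36,630; $28,781; $22,858; $22,858; $22,858; $22,859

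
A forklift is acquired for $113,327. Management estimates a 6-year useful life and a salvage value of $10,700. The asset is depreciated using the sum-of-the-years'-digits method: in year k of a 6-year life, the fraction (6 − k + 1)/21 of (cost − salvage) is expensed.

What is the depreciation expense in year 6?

$4,887

Depreciable base = $113,327 − $10,700 = $102,627.
Sum of the years' digits = 6+5+4+3+2+1 = 21.
Year 1: $102,627 × 6/21 = $29,322. Book value $84,005.
Year 2: $102,627 × 5/21 = $24,435. Book value $59,570.
Year 3: $102,627 × 4/21 = $19,548. Book value $40,022.
Year 4: $102,627 × 3/21 = $14,661. Book value $25,361.
Year 5: $102,627 × 2/21 = $9,774. Book value $15,587.
Year 6: $102,627 × 1/21 = $4,887. Book value $10,700.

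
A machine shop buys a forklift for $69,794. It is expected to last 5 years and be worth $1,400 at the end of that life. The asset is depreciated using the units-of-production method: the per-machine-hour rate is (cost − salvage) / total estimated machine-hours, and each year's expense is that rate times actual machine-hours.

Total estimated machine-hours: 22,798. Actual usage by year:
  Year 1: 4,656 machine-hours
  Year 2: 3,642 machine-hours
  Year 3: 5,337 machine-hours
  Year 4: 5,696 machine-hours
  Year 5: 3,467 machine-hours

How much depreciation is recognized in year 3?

$16,011

Depreciable base = $69,794 − $1,400 = $68,394.
Rate = $68,394 / 22,798 machine-hours = $3 per machine-hour.
Year 1: 4,656 × $3 = $13,968. Book value $55,826.
Year 2: 3,642 × $3 = $10,926. Book value $44,900.
Year 3: 5,337 × $3 = $16,011. Book value $28,889.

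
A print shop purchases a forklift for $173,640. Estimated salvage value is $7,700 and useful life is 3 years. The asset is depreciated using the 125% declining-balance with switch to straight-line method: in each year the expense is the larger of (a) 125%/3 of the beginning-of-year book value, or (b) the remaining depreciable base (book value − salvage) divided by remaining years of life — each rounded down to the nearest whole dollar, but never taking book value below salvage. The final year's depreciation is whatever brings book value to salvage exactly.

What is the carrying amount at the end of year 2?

$54,495

Depreciable base = $173,640 − $7,700 = $165,940.
Year 1: DB = ⌊$173,640 × 125%/3⌋ = $72,350; SL = ⌊$165,940/3⌋ = $55,313 → take DB $72,350. Book value $101,290.
Year 2: DB = ⌊$101,290 × 125%/3⌋ = $42,204; SL = ⌊$93,590/2⌋ = $46,795 → take SL $46,795. Book value $54,495.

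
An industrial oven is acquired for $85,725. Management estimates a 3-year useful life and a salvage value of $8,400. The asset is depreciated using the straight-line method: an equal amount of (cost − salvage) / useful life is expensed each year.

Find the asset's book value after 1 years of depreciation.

$59,950

Depreciable base = $85,725 − $8,400 = $77,325.
Annual expense = $77,325 / 3 = $25,775.
End of year 1: book value $59,950.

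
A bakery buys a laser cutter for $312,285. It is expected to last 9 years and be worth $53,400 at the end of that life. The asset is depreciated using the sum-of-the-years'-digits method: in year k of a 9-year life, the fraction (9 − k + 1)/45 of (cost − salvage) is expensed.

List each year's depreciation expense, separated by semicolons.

$51,777; $46,024; $40,271; $34,518; $28,765; $23,012; $17,259; $11,506; $5,753

Depreciable base = $312,285 − $53,400 = $258,885.
Sum of the years' digits = 9+8+7+6+5+4+3+2+1 = 45.
Year 1: $258,885 × 9/45 = $51,777. Book value $260,508.
Year 2: $258,885 × 8/45 = $46,024. Book value $214,484.
Year 3: $258,885 × 7/45 = $40,271. Book value $174,213.
Year 4: $258,885 × 6/45 = $34,518. Book value $139,695.
Year 5: $258,885 × 5/45 = $28,765. Book value $110,930.
Year 6: $258,885 × 4/45 = $23,012. Book value $87,918.
Year 7: $258,885 × 3/45 = $17,259. Book value $70,659.
Year 8: $258,885 × 2/45 = $11,506. Book value $59,153.
Year 9: $258,885 × 1/45 = $5,753. Book value $53,400.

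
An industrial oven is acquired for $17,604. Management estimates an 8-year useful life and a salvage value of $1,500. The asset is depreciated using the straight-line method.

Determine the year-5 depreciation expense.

$2,013

Depreciable base = $17,604 − $1,500 = $16,104.
Annual expense = $16,104 / 8 = $2,013.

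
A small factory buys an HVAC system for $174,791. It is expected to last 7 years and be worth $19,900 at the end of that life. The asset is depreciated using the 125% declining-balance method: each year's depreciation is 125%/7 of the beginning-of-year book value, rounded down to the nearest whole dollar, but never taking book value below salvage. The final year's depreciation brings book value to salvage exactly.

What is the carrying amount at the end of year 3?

$96,880

Depreciable base = $174,791 − $19,900 = $154,891.
Year 1: ⌊$174,791 × 125%/7⌋ = $31,212. Book value $143,579.
Year 2: ⌊$143,579 × 125%/7⌋ = $25,639. Book value $117,940.
Year 3: ⌊$117,940 × 125%/7⌋ = $21,060. Book value $96,880.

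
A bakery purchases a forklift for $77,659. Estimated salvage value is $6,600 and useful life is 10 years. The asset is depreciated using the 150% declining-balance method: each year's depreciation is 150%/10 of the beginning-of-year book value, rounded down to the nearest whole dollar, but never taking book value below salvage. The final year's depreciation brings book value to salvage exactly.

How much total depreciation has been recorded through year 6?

Depreciable base = $77,659 − $6,600 = $71,059.
Year 1: ⌊$77,659 × 150%/10⌋ = $11,648. Book value $66,011.
Year 2: ⌊$66,011 × 150%/10⌋ = $9,901. Book value $56,110.
Year 3: ⌊$56,110 × 150%/10⌋ = $8,416. Book value $47,694.
Year 4: ⌊$47,694 × 150%/10⌋ = $7,154. Book value $40,540.
Year 5: ⌊$40,540 × 150%/10⌋ = $6,081. Book value $34,459.
Year 6: ⌊$34,459 × 150%/10⌋ = $5,168. Book value $29,291.
Accumulated through year 6 = $77,659 − $29,291 = $48,368.

$48,368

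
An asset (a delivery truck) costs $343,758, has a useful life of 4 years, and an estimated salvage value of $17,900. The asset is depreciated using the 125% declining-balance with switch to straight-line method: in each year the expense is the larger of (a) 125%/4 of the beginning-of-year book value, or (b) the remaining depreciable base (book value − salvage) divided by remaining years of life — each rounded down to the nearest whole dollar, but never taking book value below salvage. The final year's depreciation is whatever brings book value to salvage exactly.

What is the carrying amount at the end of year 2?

$162,480

Depreciable base = $343,758 − $17,900 = $325,858.
Year 1: DB = ⌊$343,758 × 125%/4⌋ = $107,424; SL = ⌊$325,858/4⌋ = $81,464 → take DB $107,424. Book value $236,334.
Year 2: DB = ⌊$236,334 × 125%/4⌋ = $73,854; SL = ⌊$218,434/3⌋ = $72,811 → take DB $73,854. Book value $162,480.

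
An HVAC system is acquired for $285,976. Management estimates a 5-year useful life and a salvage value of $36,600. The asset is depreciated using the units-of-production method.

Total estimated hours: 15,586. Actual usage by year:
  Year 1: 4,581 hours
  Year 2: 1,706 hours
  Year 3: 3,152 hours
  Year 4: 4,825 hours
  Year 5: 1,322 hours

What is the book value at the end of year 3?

$134,952

Depreciable base = $285,976 − $36,600 = $249,376.
Rate = $249,376 / 15,586 hours = $16 per hour.
Year 1: 4,581 × $16 = $73,296. Book value $212,680.
Year 2: 1,706 × $16 = $27,296. Book value $185,384.
Year 3: 3,152 × $16 = $50,432. Book value $134,952.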